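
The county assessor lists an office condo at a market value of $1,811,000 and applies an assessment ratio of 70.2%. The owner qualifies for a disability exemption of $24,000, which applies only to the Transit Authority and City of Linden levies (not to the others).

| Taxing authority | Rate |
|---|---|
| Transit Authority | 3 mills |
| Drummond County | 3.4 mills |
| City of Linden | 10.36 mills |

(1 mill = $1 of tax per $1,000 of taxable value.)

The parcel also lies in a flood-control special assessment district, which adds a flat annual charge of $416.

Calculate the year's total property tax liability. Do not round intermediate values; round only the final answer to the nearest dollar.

$21,403

Assessed value = $1,811,000 × 0.702 = $1,271,322
Transit Authority: ($1,271,322 − $24,000) × 0.003 = $1,247,322 × 0.003 = $3,741.966
Drummond County: $1,271,322 × 0.0034 = $4,322.4948
City of Linden: ($1,271,322 − $24,000) × 0.01036 = $1,247,322 × 0.01036 = $12,922.25592
Levies subtotal = $20,986.71672
Total = $20,986.71672 + $416 = $21,402.71672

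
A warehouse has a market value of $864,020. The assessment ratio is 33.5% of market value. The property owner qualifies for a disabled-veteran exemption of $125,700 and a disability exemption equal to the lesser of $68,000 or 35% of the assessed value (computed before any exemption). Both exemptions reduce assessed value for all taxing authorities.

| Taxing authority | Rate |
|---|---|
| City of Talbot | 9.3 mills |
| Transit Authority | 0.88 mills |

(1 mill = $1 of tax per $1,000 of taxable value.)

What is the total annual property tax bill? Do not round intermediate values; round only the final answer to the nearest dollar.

$975

Assessed value = $864,020 × 0.335 = $289,446.7
Disability exemption = min($68,000, 35% × $289,446.7) = min($68,000, $101,306.345) = $68,000 (dollar cap binds)
Taxable value = $289,446.7 − $125,700 − $68,000 = $95,746.7
City of Talbot: $95,746.7 × 0.0093 = $890.44431
Transit Authority: $95,746.7 × 0.00088 = $84.257096
Total = $974.701406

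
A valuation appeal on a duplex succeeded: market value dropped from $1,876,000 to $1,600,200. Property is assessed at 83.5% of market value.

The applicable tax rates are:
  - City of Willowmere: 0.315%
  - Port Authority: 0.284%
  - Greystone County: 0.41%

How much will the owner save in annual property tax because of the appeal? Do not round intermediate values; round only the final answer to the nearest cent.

$2,323.66

Old assessed value = $1,876,000 × 0.835 = $1,566,460
New assessed value = $1,600,200 × 0.835 = $1,336,167
Combined rate = 0.00315 + 0.00284 + 0.0041 = 0.01009
Old tax = $1,566,460 × 0.01009 = $15,805.5814
New tax = $1,336,167 × 0.01009 = $13,481.92503
Reduction = $15,805.5814 − $13,481.92503 = $2,323.65637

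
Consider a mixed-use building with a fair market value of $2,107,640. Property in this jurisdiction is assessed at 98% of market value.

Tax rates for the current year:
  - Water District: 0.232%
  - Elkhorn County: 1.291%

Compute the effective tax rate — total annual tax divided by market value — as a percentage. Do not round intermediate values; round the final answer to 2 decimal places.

Assessed value = $2,107,640 × 0.98 = $2,065,487.2
Water District: $2,065,487.2 × 0.00232 = $4,791.930304
Elkhorn County: $2,065,487.2 × 0.01291 = $26,665.439752
Total tax = $31,457.370056
Effective rate = $31,457.370056 ÷ $2,107,640 = 1.49% of market value

1.49%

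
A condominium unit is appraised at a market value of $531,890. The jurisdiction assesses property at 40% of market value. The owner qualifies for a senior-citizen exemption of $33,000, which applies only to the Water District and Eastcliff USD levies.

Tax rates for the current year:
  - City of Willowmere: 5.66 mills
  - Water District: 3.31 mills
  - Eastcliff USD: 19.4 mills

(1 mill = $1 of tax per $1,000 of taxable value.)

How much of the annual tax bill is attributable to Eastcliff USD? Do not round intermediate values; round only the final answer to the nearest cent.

Assessed value = $531,890 × 0.4 = $212,756
Eastcliff USD taxable value = $212,756 − $33,000 = $179,756
Eastcliff USD levy = $179,756 × 0.0194 = $3,487.2664

$3,487.27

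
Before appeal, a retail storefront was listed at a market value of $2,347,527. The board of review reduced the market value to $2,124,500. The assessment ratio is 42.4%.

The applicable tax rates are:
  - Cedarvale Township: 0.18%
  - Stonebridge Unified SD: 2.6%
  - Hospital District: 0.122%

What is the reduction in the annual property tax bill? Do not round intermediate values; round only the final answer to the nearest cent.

$2,744.23

Old assessed value = $2,347,527 × 0.424 = $995,351.448
New assessed value = $2,124,500 × 0.424 = $900,788
Combined rate = 0.0018 + 0.026 + 0.00122 = 0.02902
Old tax = $995,351.448 × 0.02902 = $28,885.09902096
New tax = $900,788 × 0.02902 = $26,140.86776
Reduction = $28,885.09902096 − $26,140.86776 = $2,744.23126096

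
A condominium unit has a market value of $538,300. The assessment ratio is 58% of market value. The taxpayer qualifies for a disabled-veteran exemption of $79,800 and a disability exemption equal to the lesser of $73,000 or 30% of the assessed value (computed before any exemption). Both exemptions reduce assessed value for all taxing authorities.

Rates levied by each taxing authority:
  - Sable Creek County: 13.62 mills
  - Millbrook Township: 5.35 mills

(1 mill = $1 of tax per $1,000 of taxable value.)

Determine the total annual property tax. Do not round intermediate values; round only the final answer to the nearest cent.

$3,024.08

Assessed value = $538,300 × 0.58 = $312,214
Disability exemption = min($73,000, 30% × $312,214) = min($73,000, $93,664.2) = $73,000 (dollar cap binds)
Taxable value = $312,214 − $79,800 − $73,000 = $159,414
Sable Creek County: $159,414 × 0.01362 = $2,171.21868
Millbrook Township: $159,414 × 0.00535 = $852.8649
Total = $3,024.08358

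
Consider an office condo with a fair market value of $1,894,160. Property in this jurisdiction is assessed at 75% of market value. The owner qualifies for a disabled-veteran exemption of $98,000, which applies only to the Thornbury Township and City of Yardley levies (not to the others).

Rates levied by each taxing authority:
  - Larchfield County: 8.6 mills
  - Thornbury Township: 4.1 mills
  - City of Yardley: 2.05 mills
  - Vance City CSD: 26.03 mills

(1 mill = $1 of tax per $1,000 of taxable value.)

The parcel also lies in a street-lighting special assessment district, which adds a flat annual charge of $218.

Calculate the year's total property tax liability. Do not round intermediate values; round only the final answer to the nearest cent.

$57,548.18

Assessed value = $1,894,160 × 0.75 = $1,420,620
Larchfield County: $1,420,620 × 0.0086 = $12,217.332
Thornbury Township: ($1,420,620 − $98,000) × 0.0041 = $1,322,620 × 0.0041 = $5,422.742
City of Yardley: ($1,420,620 − $98,000) × 0.00205 = $1,322,620 × 0.00205 = $2,711.371
Vance City CSD: $1,420,620 × 0.02603 = $36,978.7386
Levies subtotal = $57,330.1836
Total = $57,330.1836 + $218 = $57,548.1836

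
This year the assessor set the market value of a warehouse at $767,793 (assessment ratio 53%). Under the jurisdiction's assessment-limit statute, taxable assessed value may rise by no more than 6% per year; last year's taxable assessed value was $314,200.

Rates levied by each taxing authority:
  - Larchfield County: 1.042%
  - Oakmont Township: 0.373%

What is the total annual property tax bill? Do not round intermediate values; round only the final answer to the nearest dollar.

Uncapped assessed value = $767,793 × 0.53 = $406,930.29
Cap limit = $314,200 × 1.06 = $333,052
Taxable assessed value = min($406,930.29, $333,052) = $333,052 (cap binds)
Larchfield County: $333,052 × 0.01042 = $3,470.40184
Oakmont Township: $333,052 × 0.00373 = $1,242.28396
Total = $4,712.6858

$4,713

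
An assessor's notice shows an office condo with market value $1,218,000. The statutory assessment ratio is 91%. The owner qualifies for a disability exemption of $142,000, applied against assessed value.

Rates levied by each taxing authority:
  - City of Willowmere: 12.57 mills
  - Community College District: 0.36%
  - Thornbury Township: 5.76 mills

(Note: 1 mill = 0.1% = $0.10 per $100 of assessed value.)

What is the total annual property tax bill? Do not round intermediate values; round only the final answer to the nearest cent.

$21,192.71

Assessed value = $1,218,000 × 0.91 = $1,108,380
Taxable value = $1,108,380 − $142,000 = $966,380
City of Willowmere: $966,380 × 0.01257 = $12,147.3966
Community College District: $966,380 × 0.0036 = $3,478.968
Thornbury Township: $966,380 × 0.00576 = $5,566.3488
Total = $21,192.7134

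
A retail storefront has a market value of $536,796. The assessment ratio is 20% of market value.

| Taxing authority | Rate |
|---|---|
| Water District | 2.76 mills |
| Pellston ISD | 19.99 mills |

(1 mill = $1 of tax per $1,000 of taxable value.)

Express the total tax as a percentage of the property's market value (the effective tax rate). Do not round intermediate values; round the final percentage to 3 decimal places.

Assessed value = $536,796 × 0.2 = $107,359.2
Water District: $107,359.2 × 0.00276 = $296.311392
Pellston ISD: $107,359.2 × 0.01999 = $2,146.110408
Total tax = $2,442.4218
Effective rate = $2,442.4218 ÷ $536,796 = 0.455% of market value

0.455%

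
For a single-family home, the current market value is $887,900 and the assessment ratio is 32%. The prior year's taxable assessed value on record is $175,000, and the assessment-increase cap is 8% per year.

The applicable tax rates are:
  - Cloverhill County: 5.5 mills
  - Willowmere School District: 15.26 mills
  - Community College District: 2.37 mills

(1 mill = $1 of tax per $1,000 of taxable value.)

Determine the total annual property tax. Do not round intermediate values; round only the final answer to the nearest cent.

Uncapped assessed value = $887,900 × 0.32 = $284,128
Cap limit = $175,000 × 1.08 = $189,000
Taxable assessed value = min($284,128, $189,000) = $189,000 (cap binds)
Cloverhill County: $189,000 × 0.0055 = $1,039.5
Willowmere School District: $189,000 × 0.01526 = $2,884.14
Community College District: $189,000 × 0.00237 = $447.93
Total = $4,371.57

$4,371.57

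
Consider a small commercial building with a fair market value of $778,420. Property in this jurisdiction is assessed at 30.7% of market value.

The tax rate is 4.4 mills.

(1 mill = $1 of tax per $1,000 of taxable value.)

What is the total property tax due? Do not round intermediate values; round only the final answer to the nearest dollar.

Assessed value = $778,420 × 0.307 = $238,974.94
Tax = $238,974.94 × 0.0044 = $1,051.489736

$1,051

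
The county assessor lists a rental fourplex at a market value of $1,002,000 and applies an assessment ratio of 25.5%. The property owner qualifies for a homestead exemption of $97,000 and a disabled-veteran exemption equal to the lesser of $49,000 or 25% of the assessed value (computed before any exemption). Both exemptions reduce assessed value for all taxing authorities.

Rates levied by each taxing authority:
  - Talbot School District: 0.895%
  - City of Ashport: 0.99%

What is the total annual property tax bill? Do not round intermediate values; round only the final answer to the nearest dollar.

$2,064

Assessed value = $1,002,000 × 0.255 = $255,510
Disabled-veteran exemption = min($49,000, 25% × $255,510) = min($49,000, $63,877.5) = $49,000 (dollar cap binds)
Taxable value = $255,510 − $97,000 − $49,000 = $109,510
Talbot School District: $109,510 × 0.00895 = $980.1145
City of Ashport: $109,510 × 0.0099 = $1,084.149
Total = $2,064.2635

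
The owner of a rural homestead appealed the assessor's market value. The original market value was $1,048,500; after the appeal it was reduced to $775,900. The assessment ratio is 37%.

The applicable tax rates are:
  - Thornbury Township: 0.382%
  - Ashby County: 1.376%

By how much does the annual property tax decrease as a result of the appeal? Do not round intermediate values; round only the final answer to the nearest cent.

$1,773.15

Old assessed value = $1,048,500 × 0.37 = $387,945
New assessed value = $775,900 × 0.37 = $287,083
Combined rate = 0.00382 + 0.01376 = 0.01758
Old tax = $387,945 × 0.01758 = $6,820.0731
New tax = $287,083 × 0.01758 = $5,046.91914
Reduction = $6,820.0731 − $5,046.91914 = $1,773.15396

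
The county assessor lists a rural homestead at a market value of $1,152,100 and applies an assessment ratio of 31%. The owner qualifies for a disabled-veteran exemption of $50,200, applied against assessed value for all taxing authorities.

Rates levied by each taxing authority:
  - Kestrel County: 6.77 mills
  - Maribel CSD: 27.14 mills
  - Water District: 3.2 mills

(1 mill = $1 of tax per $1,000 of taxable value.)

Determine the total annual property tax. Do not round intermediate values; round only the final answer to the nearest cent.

Assessed value = $1,152,100 × 0.31 = $357,151
Taxable value = $357,151 − $50,200 = $306,951
Kestrel County: $306,951 × 0.00677 = $2,078.05827
Maribel CSD: $306,951 × 0.02714 = $8,330.65014
Water District: $306,951 × 0.0032 = $982.2432
Total = $2,078.05827 + $8,330.65014 + $982.2432 = $11,390.95161

$11,390.95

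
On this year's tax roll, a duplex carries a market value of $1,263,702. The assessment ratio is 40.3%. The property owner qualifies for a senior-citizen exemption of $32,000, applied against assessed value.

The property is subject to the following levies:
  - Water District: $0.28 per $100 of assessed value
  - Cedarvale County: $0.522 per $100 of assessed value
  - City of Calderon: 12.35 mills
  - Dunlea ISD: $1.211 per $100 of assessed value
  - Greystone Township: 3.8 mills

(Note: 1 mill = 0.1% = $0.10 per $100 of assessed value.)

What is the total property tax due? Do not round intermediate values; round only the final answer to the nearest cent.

Assessed value = $1,263,702 × 0.403 = $509,271.906
Taxable value = $509,271.906 − $32,000 = $477,271.906
Water District: $477,271.906 × 0.0028 = $1,336.3613368
Cedarvale County: $477,271.906 × 0.00522 = $2,491.35934932
City of Calderon: $477,271.906 × 0.01235 = $5,894.3080391
Dunlea ISD: $477,271.906 × 0.01211 = $5,779.76278166
Greystone Township: $477,271.906 × 0.0038 = $1,813.6332428
Total = $17,315.42474968

$17,315.42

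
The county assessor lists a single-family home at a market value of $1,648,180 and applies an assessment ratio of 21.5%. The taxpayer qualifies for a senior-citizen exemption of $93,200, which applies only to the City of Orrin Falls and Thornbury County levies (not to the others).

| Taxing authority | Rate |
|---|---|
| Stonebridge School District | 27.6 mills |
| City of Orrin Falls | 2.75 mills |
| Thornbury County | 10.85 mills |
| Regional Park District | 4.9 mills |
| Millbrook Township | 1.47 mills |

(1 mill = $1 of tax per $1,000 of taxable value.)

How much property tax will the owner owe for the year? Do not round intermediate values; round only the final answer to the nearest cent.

$15,589.32

Assessed value = $1,648,180 × 0.215 = $354,358.7
Stonebridge School District: $354,358.7 × 0.0276 = $9,780.30012
City of Orrin Falls: ($354,358.7 − $93,200) × 0.00275 = $261,158.7 × 0.00275 = $718.186425
Thornbury County: ($354,358.7 − $93,200) × 0.01085 = $261,158.7 × 0.01085 = $2,833.571895
Regional Park District: $354,358.7 × 0.0049 = $1,736.35763
Millbrook Township: $354,358.7 × 0.00147 = $520.907289
Total = $15,589.323359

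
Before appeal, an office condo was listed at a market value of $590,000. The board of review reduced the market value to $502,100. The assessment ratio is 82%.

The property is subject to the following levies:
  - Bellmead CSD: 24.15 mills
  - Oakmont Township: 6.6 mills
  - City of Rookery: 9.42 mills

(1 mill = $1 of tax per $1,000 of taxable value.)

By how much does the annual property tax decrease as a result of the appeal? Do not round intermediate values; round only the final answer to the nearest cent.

Old assessed value = $590,000 × 0.82 = $483,800
New assessed value = $502,100 × 0.82 = $411,722
Combined rate = 0.02415 + 0.0066 + 0.00942 = 0.04017
Old tax = $483,800 × 0.04017 = $19,434.246
New tax = $411,722 × 0.04017 = $16,538.87274
Reduction = $19,434.246 − $16,538.87274 = $2,895.37326

$2,895.37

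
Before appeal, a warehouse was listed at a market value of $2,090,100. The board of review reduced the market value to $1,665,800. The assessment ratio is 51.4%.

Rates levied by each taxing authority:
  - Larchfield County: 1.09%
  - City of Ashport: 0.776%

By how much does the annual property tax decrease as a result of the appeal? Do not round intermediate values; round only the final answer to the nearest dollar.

Old assessed value = $2,090,100 × 0.514 = $1,074,311.4
New assessed value = $1,665,800 × 0.514 = $856,221.2
Combined rate = 0.0109 + 0.00776 = 0.01866
Old tax = $1,074,311.4 × 0.01866 = $20,046.650724
New tax = $856,221.2 × 0.01866 = $15,977.087592
Reduction = $20,046.650724 − $15,977.087592 = $4,069.563132

$4,070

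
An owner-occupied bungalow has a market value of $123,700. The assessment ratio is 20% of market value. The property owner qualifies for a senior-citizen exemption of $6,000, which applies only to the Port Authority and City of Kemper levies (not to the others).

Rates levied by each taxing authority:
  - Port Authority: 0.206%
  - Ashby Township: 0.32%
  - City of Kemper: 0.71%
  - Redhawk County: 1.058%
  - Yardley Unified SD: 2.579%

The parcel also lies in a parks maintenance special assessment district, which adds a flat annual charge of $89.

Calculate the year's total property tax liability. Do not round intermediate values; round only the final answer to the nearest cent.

$1,239.62

Assessed value = $123,700 × 0.2 = $24,740
Port Authority: ($24,740 − $6,000) × 0.00206 = $18,740 × 0.00206 = $38.6044
Ashby Township: $24,740 × 0.0032 = $79.168
City of Kemper: ($24,740 − $6,000) × 0.0071 = $18,740 × 0.0071 = $133.054
Redhawk County: $24,740 × 0.01058 = $261.7492
Yardley Unified SD: $24,740 × 0.02579 = $638.0446
Levies subtotal = $1,150.6202
Total = $1,150.6202 + $89 = $1,239.6202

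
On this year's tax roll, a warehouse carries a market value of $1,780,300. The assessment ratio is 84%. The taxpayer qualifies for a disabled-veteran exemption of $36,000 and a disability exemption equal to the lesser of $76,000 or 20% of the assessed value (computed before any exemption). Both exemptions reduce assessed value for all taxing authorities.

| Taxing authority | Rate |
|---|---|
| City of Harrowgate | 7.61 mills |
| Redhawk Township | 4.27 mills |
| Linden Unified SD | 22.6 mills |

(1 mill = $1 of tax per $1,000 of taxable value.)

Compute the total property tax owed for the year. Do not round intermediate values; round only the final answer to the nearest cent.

$47,701.42

Assessed value = $1,780,300 × 0.84 = $1,495,452
Disability exemption = min($76,000, 20% × $1,495,452) = min($76,000, $299,090.4) = $76,000 (dollar cap binds)
Taxable value = $1,495,452 − $36,000 − $76,000 = $1,383,452
City of Harrowgate: $1,383,452 × 0.00761 = $10,528.06972
Redhawk Township: $1,383,452 × 0.00427 = $5,907.34004
Linden Unified SD: $1,383,452 × 0.0226 = $31,266.0152
Total = $47,701.42496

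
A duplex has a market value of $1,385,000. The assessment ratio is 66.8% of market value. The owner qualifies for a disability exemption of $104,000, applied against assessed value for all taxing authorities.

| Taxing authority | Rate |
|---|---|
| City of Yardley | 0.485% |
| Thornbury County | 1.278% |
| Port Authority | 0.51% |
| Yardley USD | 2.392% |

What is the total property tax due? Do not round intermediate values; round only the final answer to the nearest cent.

$38,308.05

Assessed value = $1,385,000 × 0.668 = $925,180
Taxable value = $925,180 − $104,000 = $821,180
City of Yardley: $821,180 × 0.00485 = $3,982.723
Thornbury County: $821,180 × 0.01278 = $10,494.6804
Port Authority: $821,180 × 0.0051 = $4,188.018
Yardley USD: $821,180 × 0.02392 = $19,642.6256
Total = $3,982.723 + $10,494.6804 + $4,188.018 + $19,642.6256 = $38,308.047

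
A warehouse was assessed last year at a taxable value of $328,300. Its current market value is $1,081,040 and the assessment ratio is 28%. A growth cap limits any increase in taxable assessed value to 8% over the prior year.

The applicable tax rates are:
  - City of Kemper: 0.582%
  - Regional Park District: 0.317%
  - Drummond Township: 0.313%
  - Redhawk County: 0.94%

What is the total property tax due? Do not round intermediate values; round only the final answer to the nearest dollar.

Uncapped assessed value = $1,081,040 × 0.28 = $302,691.2
Cap limit = $328,300 × 1.08 = $354,564
Taxable assessed value = min($302,691.2, $354,564) = $302,691.2 (cap does not bind)
City of Kemper: $302,691.2 × 0.00582 = $1,761.662784
Regional Park District: $302,691.2 × 0.00317 = $959.531104
Drummond Township: $302,691.2 × 0.00313 = $947.423456
Redhawk County: $302,691.2 × 0.0094 = $2,845.29728
Total = $6,513.914624

$6,514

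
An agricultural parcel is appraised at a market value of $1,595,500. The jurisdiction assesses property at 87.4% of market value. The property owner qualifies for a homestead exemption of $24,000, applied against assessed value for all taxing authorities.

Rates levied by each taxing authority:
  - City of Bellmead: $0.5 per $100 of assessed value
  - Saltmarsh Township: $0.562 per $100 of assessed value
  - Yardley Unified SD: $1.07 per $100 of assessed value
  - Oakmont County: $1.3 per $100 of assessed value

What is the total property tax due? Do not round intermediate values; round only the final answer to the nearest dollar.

Assessed value = $1,595,500 × 0.874 = $1,394,467
Taxable value = $1,394,467 − $24,000 = $1,370,467
City of Bellmead: $1,370,467 × 0.005 = $6,852.335
Saltmarsh Township: $1,370,467 × 0.00562 = $7,702.02454
Yardley Unified SD: $1,370,467 × 0.0107 = $14,663.9969
Oakmont County: $1,370,467 × 0.013 = $17,816.071
Total = $6,852.335 + $7,702.02454 + $14,663.9969 + $17,816.071 = $47,034.42744

$47,034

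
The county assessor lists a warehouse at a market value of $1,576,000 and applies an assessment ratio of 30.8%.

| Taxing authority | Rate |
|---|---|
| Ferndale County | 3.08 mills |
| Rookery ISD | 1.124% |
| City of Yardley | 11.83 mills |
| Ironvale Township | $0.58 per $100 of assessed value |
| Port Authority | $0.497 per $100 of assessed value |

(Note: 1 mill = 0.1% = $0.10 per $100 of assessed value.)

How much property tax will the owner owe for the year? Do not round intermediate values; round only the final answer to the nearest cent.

Assessed value = $1,576,000 × 0.308 = $485,408
Ferndale County: $485,408 × 0.00308 = $1,495.05664
Rookery ISD: $485,408 × 0.01124 = $5,455.98592
City of Yardley: $485,408 × 0.01183 = $5,742.37664
Ironvale Township: $485,408 × 0.0058 = $2,815.3664
Port Authority: $485,408 × 0.00497 = $2,412.47776
Total = $17,921.26336

$17,921.26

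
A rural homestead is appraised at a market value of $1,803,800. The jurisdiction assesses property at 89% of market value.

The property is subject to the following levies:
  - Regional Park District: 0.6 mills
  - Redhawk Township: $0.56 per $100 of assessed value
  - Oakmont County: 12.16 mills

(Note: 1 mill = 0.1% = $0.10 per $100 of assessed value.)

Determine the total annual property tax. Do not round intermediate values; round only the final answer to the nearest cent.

Assessed value = $1,803,800 × 0.89 = $1,605,382
Regional Park District: $1,605,382 × 0.0006 = $963.2292
Redhawk Township: $1,605,382 × 0.0056 = $8,990.1392
Oakmont County: $1,605,382 × 0.01216 = $19,521.44512
Total = $29,474.81352

$29,474.81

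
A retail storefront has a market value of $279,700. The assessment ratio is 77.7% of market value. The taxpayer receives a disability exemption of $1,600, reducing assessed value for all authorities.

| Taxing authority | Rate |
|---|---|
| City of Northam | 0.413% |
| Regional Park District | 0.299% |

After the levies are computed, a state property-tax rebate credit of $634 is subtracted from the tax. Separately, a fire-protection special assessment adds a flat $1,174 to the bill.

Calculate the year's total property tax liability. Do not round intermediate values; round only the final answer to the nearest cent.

$2,075.98

Assessed value = $279,700 × 0.777 = $217,326.9
Taxable value = $217,326.9 − $1,600 = $215,726.9
City of Northam: $215,726.9 × 0.00413 = $890.952097
Regional Park District: $215,726.9 × 0.00299 = $645.023431
Levies subtotal = $1,535.975528
After credit = $1,535.975528 − $634 = $901.975528
Total = $901.975528 + $1,174 = $2,075.975528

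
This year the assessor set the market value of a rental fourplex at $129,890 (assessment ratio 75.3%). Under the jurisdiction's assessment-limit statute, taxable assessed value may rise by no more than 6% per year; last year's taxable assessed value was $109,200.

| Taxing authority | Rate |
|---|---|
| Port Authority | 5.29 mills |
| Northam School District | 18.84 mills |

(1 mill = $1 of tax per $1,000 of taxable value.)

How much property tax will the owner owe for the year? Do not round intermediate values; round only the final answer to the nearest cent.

$2,360.09

Uncapped assessed value = $129,890 × 0.753 = $97,807.17
Cap limit = $109,200 × 1.06 = $115,752
Taxable assessed value = min($97,807.17, $115,752) = $97,807.17 (cap does not bind)
Port Authority: $97,807.17 × 0.00529 = $517.3999293
Northam School District: $97,807.17 × 0.01884 = $1,842.6870828
Total = $2,360.0870121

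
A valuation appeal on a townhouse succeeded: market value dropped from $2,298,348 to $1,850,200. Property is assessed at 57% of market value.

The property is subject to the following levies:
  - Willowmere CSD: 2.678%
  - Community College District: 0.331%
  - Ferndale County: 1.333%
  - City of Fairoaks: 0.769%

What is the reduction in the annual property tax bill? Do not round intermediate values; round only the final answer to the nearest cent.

$13,055.76

Old assessed value = $2,298,348 × 0.57 = $1,310,058.36
New assessed value = $1,850,200 × 0.57 = $1,054,614
Combined rate = 0.02678 + 0.00331 + 0.01333 + 0.00769 = 0.05111
Old tax = $1,310,058.36 × 0.05111 = $66,957.0827796
New tax = $1,054,614 × 0.05111 = $53,901.32154
Reduction = $66,957.0827796 − $53,901.32154 = $13,055.7612396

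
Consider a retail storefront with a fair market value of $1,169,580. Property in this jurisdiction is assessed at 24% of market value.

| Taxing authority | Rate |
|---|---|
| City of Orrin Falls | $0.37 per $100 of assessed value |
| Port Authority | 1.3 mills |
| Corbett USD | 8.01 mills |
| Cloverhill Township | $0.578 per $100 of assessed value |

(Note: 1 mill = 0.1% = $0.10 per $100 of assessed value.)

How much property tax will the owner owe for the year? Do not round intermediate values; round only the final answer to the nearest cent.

$5,274.34

Assessed value = $1,169,580 × 0.24 = $280,699.2
City of Orrin Falls: $280,699.2 × 0.0037 = $1,038.58704
Port Authority: $280,699.2 × 0.0013 = $364.90896
Corbett USD: $280,699.2 × 0.00801 = $2,248.400592
Cloverhill Township: $280,699.2 × 0.00578 = $1,622.441376
Total = $5,274.337968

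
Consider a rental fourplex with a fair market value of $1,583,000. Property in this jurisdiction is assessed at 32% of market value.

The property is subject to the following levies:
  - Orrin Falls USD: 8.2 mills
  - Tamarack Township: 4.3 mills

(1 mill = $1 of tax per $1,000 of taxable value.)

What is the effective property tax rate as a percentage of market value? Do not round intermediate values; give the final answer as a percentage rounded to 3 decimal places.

Assessed value = $1,583,000 × 0.32 = $506,560
Orrin Falls USD: $506,560 × 0.0082 = $4,153.792
Tamarack Township: $506,560 × 0.0043 = $2,178.208
Total tax = $6,332
Effective rate = $6,332 ÷ $1,583,000 = 0.400% of market value

0.400%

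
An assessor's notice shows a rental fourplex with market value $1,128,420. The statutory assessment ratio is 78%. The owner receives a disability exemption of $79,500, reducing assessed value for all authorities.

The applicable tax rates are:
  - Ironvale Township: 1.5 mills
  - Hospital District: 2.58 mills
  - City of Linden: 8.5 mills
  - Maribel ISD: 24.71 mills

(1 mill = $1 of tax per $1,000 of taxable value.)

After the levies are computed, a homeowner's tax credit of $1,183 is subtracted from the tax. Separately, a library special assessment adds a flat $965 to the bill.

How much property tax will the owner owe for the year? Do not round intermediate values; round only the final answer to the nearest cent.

Assessed value = $1,128,420 × 0.78 = $880,167.6
Taxable value = $880,167.6 − $79,500 = $800,667.6
Ironvale Township: $800,667.6 × 0.0015 = $1,201.0014
Hospital District: $800,667.6 × 0.00258 = $2,065.722408
City of Linden: $800,667.6 × 0.0085 = $6,805.6746
Maribel ISD: $800,667.6 × 0.02471 = $19,784.496396
Levies subtotal = $29,856.894804
After credit = $29,856.894804 − $1,183 = $28,673.894804
Total = $28,673.894804 + $965 = $29,638.894804

$29,638.89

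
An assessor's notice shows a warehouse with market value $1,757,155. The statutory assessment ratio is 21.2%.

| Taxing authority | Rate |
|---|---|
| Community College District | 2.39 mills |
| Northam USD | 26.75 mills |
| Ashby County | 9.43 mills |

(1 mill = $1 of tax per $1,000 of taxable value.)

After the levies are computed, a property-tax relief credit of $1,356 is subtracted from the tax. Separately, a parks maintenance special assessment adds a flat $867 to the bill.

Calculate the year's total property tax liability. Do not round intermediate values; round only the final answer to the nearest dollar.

$13,879

Assessed value = $1,757,155 × 0.212 = $372,516.86
Community College District: $372,516.86 × 0.00239 = $890.3152954
Northam USD: $372,516.86 × 0.02675 = $9,964.826005
Ashby County: $372,516.86 × 0.00943 = $3,512.8339898
Levies subtotal = $14,367.9752902
After credit = $14,367.9752902 − $1,356 = $13,011.9752902
Total = $13,011.9752902 + $867 = $13,878.9752902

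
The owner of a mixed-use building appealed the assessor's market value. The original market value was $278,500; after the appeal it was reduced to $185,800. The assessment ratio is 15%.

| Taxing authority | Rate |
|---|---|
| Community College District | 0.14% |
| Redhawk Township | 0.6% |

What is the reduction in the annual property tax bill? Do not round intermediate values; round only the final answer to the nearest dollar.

Old assessed value = $278,500 × 0.15 = $41,775
New assessed value = $185,800 × 0.15 = $27,870
Combined rate = 0.0014 + 0.006 = 0.0074
Old tax = $41,775 × 0.0074 = $309.135
New tax = $27,870 × 0.0074 = $206.238
Reduction = $309.135 − $206.238 = $102.897

$103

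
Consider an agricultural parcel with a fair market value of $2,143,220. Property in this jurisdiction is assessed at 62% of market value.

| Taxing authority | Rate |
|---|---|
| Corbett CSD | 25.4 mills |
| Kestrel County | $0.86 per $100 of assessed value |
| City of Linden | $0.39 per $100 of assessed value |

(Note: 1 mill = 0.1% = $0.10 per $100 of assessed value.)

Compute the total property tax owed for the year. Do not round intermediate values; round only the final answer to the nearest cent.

Assessed value = $2,143,220 × 0.62 = $1,328,796.4
Corbett CSD: $1,328,796.4 × 0.0254 = $33,751.42856
Kestrel County: $1,328,796.4 × 0.0086 = $11,427.64904
City of Linden: $1,328,796.4 × 0.0039 = $5,182.30596
Total = $50,361.38356

$50,361.38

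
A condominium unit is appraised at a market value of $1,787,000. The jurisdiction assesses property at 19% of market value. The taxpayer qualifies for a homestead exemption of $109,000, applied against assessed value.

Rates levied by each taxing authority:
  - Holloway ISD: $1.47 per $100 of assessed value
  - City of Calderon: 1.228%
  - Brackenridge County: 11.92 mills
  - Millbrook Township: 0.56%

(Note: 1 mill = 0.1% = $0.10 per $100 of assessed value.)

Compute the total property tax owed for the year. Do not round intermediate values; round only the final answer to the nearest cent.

$10,258.59

Assessed value = $1,787,000 × 0.19 = $339,530
Taxable value = $339,530 − $109,000 = $230,530
Holloway ISD: $230,530 × 0.0147 = $3,388.791
City of Calderon: $230,530 × 0.01228 = $2,830.9084
Brackenridge County: $230,530 × 0.01192 = $2,747.9176
Millbrook Township: $230,530 × 0.0056 = $1,290.968
Total = $10,258.585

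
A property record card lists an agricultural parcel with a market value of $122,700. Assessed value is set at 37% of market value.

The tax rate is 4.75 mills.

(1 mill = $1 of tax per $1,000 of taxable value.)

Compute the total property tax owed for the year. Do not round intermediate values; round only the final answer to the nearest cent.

$215.65

Assessed value = $122,700 × 0.37 = $45,399
Tax = $45,399 × 0.00475 = $215.64525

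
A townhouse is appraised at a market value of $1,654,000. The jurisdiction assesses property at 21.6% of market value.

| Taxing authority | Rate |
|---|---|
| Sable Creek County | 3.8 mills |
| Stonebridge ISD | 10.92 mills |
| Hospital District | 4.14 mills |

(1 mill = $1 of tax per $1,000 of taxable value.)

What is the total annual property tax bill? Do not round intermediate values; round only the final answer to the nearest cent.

Assessed value = $1,654,000 × 0.216 = $357,264
Sable Creek County: $357,264 × 0.0038 = $1,357.6032
Stonebridge ISD: $357,264 × 0.01092 = $3,901.32288
Hospital District: $357,264 × 0.00414 = $1,479.07296
Total = $1,357.6032 + $3,901.32288 + $1,479.07296 = $6,737.99904

$6,738.00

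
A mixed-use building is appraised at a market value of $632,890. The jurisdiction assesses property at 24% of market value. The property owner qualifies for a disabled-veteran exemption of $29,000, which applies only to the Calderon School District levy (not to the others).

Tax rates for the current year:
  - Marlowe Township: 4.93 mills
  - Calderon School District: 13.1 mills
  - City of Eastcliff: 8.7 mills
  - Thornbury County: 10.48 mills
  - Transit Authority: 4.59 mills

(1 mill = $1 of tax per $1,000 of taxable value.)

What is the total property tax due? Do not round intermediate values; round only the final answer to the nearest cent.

$5,969.25

Assessed value = $632,890 × 0.24 = $151,893.6
Marlowe Township: $151,893.6 × 0.00493 = $748.835448
Calderon School District: ($151,893.6 − $29,000) × 0.0131 = $122,893.6 × 0.0131 = $1,609.90616
City of Eastcliff: $151,893.6 × 0.0087 = $1,321.47432
Thornbury County: $151,893.6 × 0.01048 = $1,591.844928
Transit Authority: $151,893.6 × 0.00459 = $697.191624
Total = $5,969.25248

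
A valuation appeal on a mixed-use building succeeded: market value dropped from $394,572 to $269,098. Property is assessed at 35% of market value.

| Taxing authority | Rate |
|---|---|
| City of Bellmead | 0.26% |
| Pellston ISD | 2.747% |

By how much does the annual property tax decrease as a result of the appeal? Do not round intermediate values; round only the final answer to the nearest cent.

Old assessed value = $394,572 × 0.35 = $138,100.2
New assessed value = $269,098 × 0.35 = $94,184.3
Combined rate = 0.0026 + 0.02747 = 0.03007
Old tax = $138,100.2 × 0.03007 = $4,152.673014
New tax = $94,184.3 × 0.03007 = $2,832.121901
Reduction = $4,152.673014 − $2,832.121901 = $1,320.551113

$1,320.55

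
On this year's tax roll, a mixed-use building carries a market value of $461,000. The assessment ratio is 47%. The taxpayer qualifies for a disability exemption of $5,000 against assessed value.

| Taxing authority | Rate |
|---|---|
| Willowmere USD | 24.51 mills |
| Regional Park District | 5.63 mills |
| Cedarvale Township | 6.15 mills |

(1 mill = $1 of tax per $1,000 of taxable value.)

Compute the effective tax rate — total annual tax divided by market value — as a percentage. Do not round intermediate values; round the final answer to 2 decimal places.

Assessed value = $461,000 × 0.47 = $216,670
Taxable value = $216,670 − $5,000 = $211,670
Willowmere USD: $211,670 × 0.02451 = $5,188.0317
Regional Park District: $211,670 × 0.00563 = $1,191.7021
Cedarvale Township: $211,670 × 0.00615 = $1,301.7705
Total tax = $7,681.5043
Effective rate = $7,681.5043 ÷ $461,000 = 1.67% of market value

1.67%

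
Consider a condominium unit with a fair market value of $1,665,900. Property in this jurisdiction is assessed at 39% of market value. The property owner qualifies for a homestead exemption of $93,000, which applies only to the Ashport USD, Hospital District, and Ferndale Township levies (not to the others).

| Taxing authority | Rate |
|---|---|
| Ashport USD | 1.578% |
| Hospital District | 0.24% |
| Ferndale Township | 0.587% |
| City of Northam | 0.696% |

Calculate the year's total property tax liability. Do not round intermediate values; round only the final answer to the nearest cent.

$17,910.58

Assessed value = $1,665,900 × 0.39 = $649,701
Ashport USD: ($649,701 − $93,000) × 0.01578 = $556,701 × 0.01578 = $8,784.74178
Hospital District: ($649,701 − $93,000) × 0.0024 = $556,701 × 0.0024 = $1,336.0824
Ferndale Township: ($649,701 − $93,000) × 0.00587 = $556,701 × 0.00587 = $3,267.83487
City of Northam: $649,701 × 0.00696 = $4,521.91896
Total = $17,910.57801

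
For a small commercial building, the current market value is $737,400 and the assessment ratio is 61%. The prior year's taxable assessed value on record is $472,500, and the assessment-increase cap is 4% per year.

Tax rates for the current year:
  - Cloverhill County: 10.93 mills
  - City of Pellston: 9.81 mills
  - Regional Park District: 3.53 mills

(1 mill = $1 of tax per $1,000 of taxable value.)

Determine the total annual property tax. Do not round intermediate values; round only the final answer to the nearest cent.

$10,916.99

Uncapped assessed value = $737,400 × 0.61 = $449,814
Cap limit = $472,500 × 1.04 = $491,400
Taxable assessed value = min($449,814, $491,400) = $449,814 (cap does not bind)
Cloverhill County: $449,814 × 0.01093 = $4,916.46702
City of Pellston: $449,814 × 0.00981 = $4,412.67534
Regional Park District: $449,814 × 0.00353 = $1,587.84342
Total = $10,916.98578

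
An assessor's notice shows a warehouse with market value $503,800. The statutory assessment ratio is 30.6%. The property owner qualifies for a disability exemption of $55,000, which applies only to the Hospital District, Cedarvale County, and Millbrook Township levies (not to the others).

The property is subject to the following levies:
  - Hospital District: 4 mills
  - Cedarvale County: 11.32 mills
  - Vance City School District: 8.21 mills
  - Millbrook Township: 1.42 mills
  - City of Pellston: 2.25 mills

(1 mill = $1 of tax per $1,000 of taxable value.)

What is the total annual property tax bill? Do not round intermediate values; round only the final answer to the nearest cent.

Assessed value = $503,800 × 0.306 = $154,162.8
Hospital District: ($154,162.8 − $55,000) × 0.004 = $99,162.8 × 0.004 = $396.6512
Cedarvale County: ($154,162.8 − $55,000) × 0.01132 = $99,162.8 × 0.01132 = $1,122.522896
Vance City School District: $154,162.8 × 0.00821 = $1,265.676588
Millbrook Township: ($154,162.8 − $55,000) × 0.00142 = $99,162.8 × 0.00142 = $140.811176
City of Pellston: $154,162.8 × 0.00225 = $346.8663
Total = $3,272.52816

$3,272.53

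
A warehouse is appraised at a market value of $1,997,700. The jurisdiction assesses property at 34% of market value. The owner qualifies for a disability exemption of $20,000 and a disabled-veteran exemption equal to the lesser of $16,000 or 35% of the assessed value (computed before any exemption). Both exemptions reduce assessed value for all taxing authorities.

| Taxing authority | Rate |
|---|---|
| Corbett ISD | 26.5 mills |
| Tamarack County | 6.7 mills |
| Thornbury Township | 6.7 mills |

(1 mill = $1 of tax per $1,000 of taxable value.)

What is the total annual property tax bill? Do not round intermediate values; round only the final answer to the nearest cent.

Assessed value = $1,997,700 × 0.34 = $679,218
Disabled-veteran exemption = min($16,000, 35% × $679,218) = min($16,000, $237,726.3) = $16,000 (dollar cap binds)
Taxable value = $679,218 − $20,000 − $16,000 = $643,218
Corbett ISD: $643,218 × 0.0265 = $17,045.277
Tamarack County: $643,218 × 0.0067 = $4,309.5606
Thornbury Township: $643,218 × 0.0067 = $4,309.5606
Total = $25,664.3982

$25,664.40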